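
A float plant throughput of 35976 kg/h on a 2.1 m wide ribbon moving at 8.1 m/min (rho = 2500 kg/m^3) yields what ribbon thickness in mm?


Ribbon cross-section from mass balance:
  Volume rate = throughput / density = 35976 / 2500 = 14.3904 m^3/h
  thickness = volume rate / (speed * 60 * width), i.e.
  thickness = throughput / (60 * speed * width * density) * 1000
  thickness = 35976 / (60 * 8.1 * 2.1 * 2500) * 1000 = 14.1 mm

14.1 mm


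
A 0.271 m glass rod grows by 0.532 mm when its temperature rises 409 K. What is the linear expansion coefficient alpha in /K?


Rearrange dL = alpha * L0 * dT for alpha:
  alpha = dL / (L0 * dT)
  alpha = (0.532 / 1000) / (0.271 * 409) = 0.0000048 /K = 4.8 x 10^-6 /K

4.8 x 10^-6 /K


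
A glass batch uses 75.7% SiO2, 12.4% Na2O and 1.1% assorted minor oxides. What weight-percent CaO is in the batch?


Pieces sum to 100%:
  CaO = 100 - (SiO2 + Na2O + others)
  CaO = 100 - (75.7 + 12.4 + 1.1) = 10.8%

10.8%


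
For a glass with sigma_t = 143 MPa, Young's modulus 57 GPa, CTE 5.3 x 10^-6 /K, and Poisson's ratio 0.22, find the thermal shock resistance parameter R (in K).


Thermal shock resistance: R = sigma * (1 - nu) / (E * alpha)
  Numerator = 143 * (1 - 0.22) = 111.54
  Denominator = 57 * 1000 * (5.3 x 10^-6) = 0.3021
  R = 111.54 / 0.3021 = 369.2 K

369.2 K


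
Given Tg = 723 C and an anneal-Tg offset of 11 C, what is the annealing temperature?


The annealing temperature is Tg plus the offset:
  T_anneal = 723 + 11 = 734 C

734 C


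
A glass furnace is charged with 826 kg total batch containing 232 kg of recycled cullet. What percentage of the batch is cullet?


Cullet ratio = (cullet mass / total batch mass) * 100
  Ratio = 232 / 826 * 100 = 28.09%

28.09%


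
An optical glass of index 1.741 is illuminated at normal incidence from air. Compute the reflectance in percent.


Fresnel reflectance at normal incidence:
  R = ((n - 1)/(n + 1))^2
  (n - 1)/(n + 1) = (1.741 - 1)/(1.741 + 1) = 0.270339
  R = 0.270339^2 = 0.0730832
  R(%) = 0.0730832 * 100 = 7.308%

7.308%


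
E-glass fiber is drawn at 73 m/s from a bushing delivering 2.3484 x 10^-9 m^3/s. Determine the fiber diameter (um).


Cross-sectional area from continuity:
  A = Q / v = 2.3484 x 10^-9 / 73 = 3.216986 x 10^-11 m^2
Diameter from circular cross-section:
  d = sqrt(4A / pi) * 10^6 (m -> um)
  d = sqrt(4 * 3.216986 x 10^-11 / pi) * 10^6 = 6.4 um

6.4 um


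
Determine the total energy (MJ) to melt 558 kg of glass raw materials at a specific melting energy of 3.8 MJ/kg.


Total energy = mass * specific energy
  E = 558 * 3.8 = 2120.4 MJ

2120.4 MJ


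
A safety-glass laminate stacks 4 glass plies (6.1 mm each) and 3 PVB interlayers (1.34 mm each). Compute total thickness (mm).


Total thickness = glass contribution + PVB contribution
  Glass: 4 * 6.1 = 24.4 mm
  PVB: 3 * 1.34 = 4.02 mm
  Total = 24.4 + 4.02 = 28.42 mm

28.42 mm


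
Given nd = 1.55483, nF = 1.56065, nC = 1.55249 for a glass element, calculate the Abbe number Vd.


Abbe number formula: Vd = (nd - 1) / (nF - nC)
  nd - 1 = 1.55483 - 1 = 0.55483
  nF - nC = 1.56065 - 1.55249 = 0.00816
  Vd = 0.55483 / 0.00816 = 67.99

67.99


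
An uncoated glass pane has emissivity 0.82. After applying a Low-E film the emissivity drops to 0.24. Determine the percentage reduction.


Percentage reduction = (1 - coated/uncoated) * 100
  Ratio = 0.24 / 0.82 = 0.2927
  Reduction = (1 - 0.2927) * 100 = 70.7%

70.7%


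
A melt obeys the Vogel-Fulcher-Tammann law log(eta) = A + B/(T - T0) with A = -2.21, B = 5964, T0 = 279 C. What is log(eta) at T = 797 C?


VFT equation: log(eta) = A + B / (T - T0)
  T - T0 = 797 - 279 = 518
  B / (T - T0) = 5964 / 518 = 11.514
  log(eta) = -2.21 + 11.514 = 9.304

9.304


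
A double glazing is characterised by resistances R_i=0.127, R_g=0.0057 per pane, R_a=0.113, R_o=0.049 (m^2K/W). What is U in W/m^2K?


Total thermal resistance (series):
  R_total = R_in + R_glass + R_air + R_glass + R_out
  R_total = 0.127 + 0.0057 + 0.113 + 0.0057 + 0.049 = 0.3004 m^2K/W
U-value = 1 / R_total = 1 / 0.3004 = 3.329 W/m^2K

3.329 W/m^2K


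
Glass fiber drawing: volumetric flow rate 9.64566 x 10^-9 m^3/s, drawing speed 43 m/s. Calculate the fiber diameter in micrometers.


Cross-sectional area from continuity:
  A = Q / v = 9.64566 x 10^-9 / 43 = 2.243177 x 10^-10 m^2
Diameter from circular cross-section:
  d = sqrt(4A / pi) * 10^6 (m -> um)
  d = sqrt(4 * 2.243177 x 10^-10 / pi) * 10^6 = 16.9 um

16.9 um


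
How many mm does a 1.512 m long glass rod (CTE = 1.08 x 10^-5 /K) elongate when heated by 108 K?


Thermal expansion formula: dL = alpha * L0 * dT
  dL = (1.08 x 10^-5) * 1.512 * 108 = 0.0017636 m
Convert to mm: 0.0017636 * 1000 = 1.7636 mm

1.7636 mm


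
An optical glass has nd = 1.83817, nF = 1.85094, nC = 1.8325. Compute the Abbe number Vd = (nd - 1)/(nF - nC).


Abbe number formula: Vd = (nd - 1) / (nF - nC)
  nd - 1 = 1.83817 - 1 = 0.83817
  nF - nC = 1.85094 - 1.8325 = 0.01844
  Vd = 0.83817 / 0.01844 = 45.45

45.45


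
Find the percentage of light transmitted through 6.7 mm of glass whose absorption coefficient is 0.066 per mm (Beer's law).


Beer-Lambert law: T = exp(-alpha * thickness)
  exponent = -0.066 * 6.7 = -0.4422
  T = exp(-0.4422) = 0.6426
  Percentage = 0.6426 * 100 = 64.26%

64.26%


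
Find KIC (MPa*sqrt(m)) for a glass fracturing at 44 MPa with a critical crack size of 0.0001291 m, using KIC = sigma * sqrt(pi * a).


Fracture toughness: KIC = sigma * sqrt(pi * a)
  pi * a = pi * 0.0001291 = 0.00040558
  sqrt(pi * a) = 0.020139
  KIC = 44 * 0.020139 = 0.886 MPa*sqrt(m)

0.886 MPa*sqrt(m)


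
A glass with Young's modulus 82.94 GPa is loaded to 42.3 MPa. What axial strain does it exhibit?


Rearrange E = sigma / epsilon:
  epsilon = sigma / E
  E (MPa) = 82.94 * 1000 = 82940
  epsilon = 42.3 / 82940 = 0.00051

0.00051


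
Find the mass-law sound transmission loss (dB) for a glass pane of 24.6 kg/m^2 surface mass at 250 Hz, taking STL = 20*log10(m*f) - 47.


Mass law: STL = 20 * log10(m * f) - 47
  m * f = 24.6 * 250 = 6150
  log10(6150) = 3.78888
  STL = 20 * 3.78888 - 47 = 75.7776 - 47 = 28.8 dB

28.8 dB


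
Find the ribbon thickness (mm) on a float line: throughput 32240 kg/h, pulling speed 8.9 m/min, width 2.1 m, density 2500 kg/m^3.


Ribbon cross-section from mass balance:
  Volume rate = throughput / density = 32240 / 2500 = 12.896 m^3/h
  thickness = volume rate / (speed * 60 * width), i.e.
  thickness = throughput / (60 * speed * width * density) * 1000
  thickness = 32240 / (60 * 8.9 * 2.1 * 2500) * 1000 = 11.5 mm

11.5 mm


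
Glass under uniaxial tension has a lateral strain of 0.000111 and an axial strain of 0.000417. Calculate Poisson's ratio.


Poisson's ratio: nu = lateral strain / axial strain
  nu = 0.000111 / 0.000417 = 0.2662

0.2662


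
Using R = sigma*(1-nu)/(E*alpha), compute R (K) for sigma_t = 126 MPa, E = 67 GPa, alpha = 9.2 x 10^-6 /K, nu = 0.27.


Thermal shock resistance: R = sigma * (1 - nu) / (E * alpha)
  Numerator = 126 * (1 - 0.27) = 91.98
  Denominator = 67 * 1000 * (9.2 x 10^-6) = 0.6164
  R = 91.98 / 0.6164 = 149.2 K

149.2 K


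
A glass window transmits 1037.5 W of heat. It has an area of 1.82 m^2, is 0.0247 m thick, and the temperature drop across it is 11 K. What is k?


Fourier's law rearranged: k = Q * t / (A * dT)
  Numerator = 1037.5 * 0.0247 = 25.62625
  Denominator = 1.82 * 11 = 20.02
  k = 25.62625 / 20.02 = 1.28 W/mK

1.28 W/mK


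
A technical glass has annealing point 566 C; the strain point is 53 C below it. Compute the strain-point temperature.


Strain point = annealing point - difference:
  T_strain = 566 - 53 = 513 C

513 C


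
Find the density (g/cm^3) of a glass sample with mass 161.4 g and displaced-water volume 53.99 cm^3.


Use the definition of density:
  rho = mass / volume
  rho = 161.4 / 53.99 = 2.989 g/cm^3

2.989 g/cm^3


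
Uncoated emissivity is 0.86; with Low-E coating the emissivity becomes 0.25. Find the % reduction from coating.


Percentage reduction = (1 - coated/uncoated) * 100
  Ratio = 0.25 / 0.86 = 0.2907
  Reduction = (1 - 0.2907) * 100 = 70.9%

70.9%


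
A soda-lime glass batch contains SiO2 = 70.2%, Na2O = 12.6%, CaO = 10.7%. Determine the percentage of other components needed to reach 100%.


Sum the three major oxides:
  SiO2 + Na2O + CaO = 70.2 + 12.6 + 10.7 = 93.5%
Subtract from 100%:
  Others = 100 - 93.5 = 6.5%

6.5%


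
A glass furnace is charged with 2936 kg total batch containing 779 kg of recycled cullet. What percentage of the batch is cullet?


Cullet ratio = (cullet mass / total batch mass) * 100
  Ratio = 779 / 2936 * 100 = 26.53%

26.53%


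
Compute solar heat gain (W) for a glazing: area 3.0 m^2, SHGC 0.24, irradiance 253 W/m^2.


Solar heat gain: Q = Area * SHGC * Irradiance
  Q = 3.0 * 0.24 * 253 = 182.2 W

182.2 W


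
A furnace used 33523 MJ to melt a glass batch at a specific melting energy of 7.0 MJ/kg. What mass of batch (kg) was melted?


Rearrange E = m * s for m:
  m = E / s
  m = 33523 / 7.0 = 4789.0 kg

4789.0 kg


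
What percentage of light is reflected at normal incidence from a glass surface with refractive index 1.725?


Fresnel reflectance at normal incidence:
  R = ((n - 1)/(n + 1))^2
  (n - 1)/(n + 1) = (1.725 - 1)/(1.725 + 1) = 0.266055
  R = 0.266055^2 = 0.0707853
  R(%) = 0.0707853 * 100 = 7.079%

7.079%


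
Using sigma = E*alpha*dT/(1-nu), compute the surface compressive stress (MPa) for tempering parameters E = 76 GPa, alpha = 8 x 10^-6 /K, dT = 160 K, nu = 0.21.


Tempering stress: sigma = E * alpha * dT / (1 - nu)
  E (MPa) = 76 * 1000 = 76000
  Numerator = 76000 * (8 x 10^-6) * 160 = 97.28
  Denominator = 1 - 0.21 = 0.79
  sigma = 97.28 / 0.79 = 123.1 MPa

123.1 MPa


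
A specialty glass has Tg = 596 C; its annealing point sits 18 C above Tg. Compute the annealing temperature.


The annealing temperature is Tg plus the offset:
  T_anneal = 596 + 18 = 614 C

614 C


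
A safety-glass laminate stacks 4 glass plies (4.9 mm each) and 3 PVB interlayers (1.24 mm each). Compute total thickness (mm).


Total thickness = glass contribution + PVB contribution
  Glass: 4 * 4.9 = 19.6 mm
  PVB: 3 * 1.24 = 3.72 mm
  Total = 19.6 + 3.72 = 23.32 mm

23.32 mm


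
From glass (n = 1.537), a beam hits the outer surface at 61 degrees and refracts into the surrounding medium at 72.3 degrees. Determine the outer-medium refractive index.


Apply Snell's law: n1 * sin(theta1) = n2 * sin(theta2)
  n2 = n1 * sin(theta1) / sin(theta2)
  sin(61) = 0.87462
  sin(72.3) = 0.952661
  n2 = 1.537 * 0.87462 / 0.952661 = 1.4111

1.4111


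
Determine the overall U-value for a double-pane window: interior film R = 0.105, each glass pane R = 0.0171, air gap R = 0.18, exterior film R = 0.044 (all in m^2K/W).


Total thermal resistance (series):
  R_total = R_in + R_glass + R_air + R_glass + R_out
  R_total = 0.105 + 0.0171 + 0.18 + 0.0171 + 0.044 = 0.3632 m^2K/W
U-value = 1 / R_total = 1 / 0.3632 = 2.753 W/m^2K

2.753 W/m^2K


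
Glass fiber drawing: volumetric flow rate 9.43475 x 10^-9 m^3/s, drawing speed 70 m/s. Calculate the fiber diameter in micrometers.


Cross-sectional area from continuity:
  A = Q / v = 9.43475 x 10^-9 / 70 = 1.347821 x 10^-10 m^2
Diameter from circular cross-section:
  d = sqrt(4A / pi) * 10^6 (m -> um)
  d = sqrt(4 * 1.347821 x 10^-10 / pi) * 10^6 = 13.1 um

13.1 um


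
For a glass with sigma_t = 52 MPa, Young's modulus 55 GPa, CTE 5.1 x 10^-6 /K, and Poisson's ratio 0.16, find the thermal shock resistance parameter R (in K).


Thermal shock resistance: R = sigma * (1 - nu) / (E * alpha)
  Numerator = 52 * (1 - 0.16) = 43.68
  Denominator = 55 * 1000 * (5.1 x 10^-6) = 0.2805
  R = 43.68 / 0.2805 = 155.7 K

155.7 K


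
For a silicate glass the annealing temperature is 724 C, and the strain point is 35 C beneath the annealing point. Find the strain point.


Strain point = annealing point - difference:
  T_strain = 724 - 35 = 689 C

689 C


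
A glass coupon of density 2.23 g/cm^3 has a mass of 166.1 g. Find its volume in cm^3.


Rearrange rho = m / V:
  V = m / rho
  V = 166.1 / 2.23 = 74.484 cm^3

74.484 cm^3


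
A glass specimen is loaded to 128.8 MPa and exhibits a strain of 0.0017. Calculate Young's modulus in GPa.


Young's modulus: E = stress / strain
  E = 128.8 MPa / 0.0017 = 75764.71 MPa
Convert to GPa: 75764.71 / 1000 = 75.76 GPa

75.76 GPa


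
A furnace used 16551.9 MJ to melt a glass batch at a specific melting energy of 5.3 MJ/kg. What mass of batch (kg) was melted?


Rearrange E = m * s for m:
  m = E / s
  m = 16551.9 / 5.3 = 3123.0 kg

3123.0 kg


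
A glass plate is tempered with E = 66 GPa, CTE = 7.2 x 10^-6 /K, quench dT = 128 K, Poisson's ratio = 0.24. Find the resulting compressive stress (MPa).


Tempering stress: sigma = E * alpha * dT / (1 - nu)
  E (MPa) = 66 * 1000 = 66000
  Numerator = 66000 * (7.2 x 10^-6) * 128 = 60.8256
  Denominator = 1 - 0.24 = 0.76
  sigma = 60.8256 / 0.76 = 80.0 MPa

80.0 MPa


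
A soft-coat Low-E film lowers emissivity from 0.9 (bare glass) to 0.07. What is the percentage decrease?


Percentage reduction = (1 - coated/uncoated) * 100
  Ratio = 0.07 / 0.9 = 0.0778
  Reduction = (1 - 0.0778) * 100 = 92.2%

92.2%


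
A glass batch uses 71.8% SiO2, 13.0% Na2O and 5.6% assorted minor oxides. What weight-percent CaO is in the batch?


Pieces sum to 100%:
  CaO = 100 - (SiO2 + Na2O + others)
  CaO = 100 - (71.8 + 13.0 + 5.6) = 9.6%

9.6%


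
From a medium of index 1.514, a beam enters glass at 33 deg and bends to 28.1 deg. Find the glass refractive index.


Apply Snell's law: n1 * sin(theta1) = n2 * sin(theta2)
  n2 = n1 * sin(theta1) / sin(theta2)
  sin(33) = 0.544639
  sin(28.1) = 0.471012
  n2 = 1.514 * 0.544639 / 0.471012 = 1.7507

1.7507


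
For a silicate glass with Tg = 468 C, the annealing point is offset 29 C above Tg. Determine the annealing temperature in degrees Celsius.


The annealing temperature is Tg plus the offset:
  T_anneal = 468 + 29 = 497 C

497 C


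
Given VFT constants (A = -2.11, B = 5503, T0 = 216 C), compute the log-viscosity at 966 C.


VFT equation: log(eta) = A + B / (T - T0)
  T - T0 = 966 - 216 = 750
  B / (T - T0) = 5503 / 750 = 7.337
  log(eta) = -2.11 + 7.337 = 5.227

5.227


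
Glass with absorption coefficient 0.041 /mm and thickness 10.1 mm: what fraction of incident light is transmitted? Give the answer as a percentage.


Beer-Lambert law: T = exp(-alpha * thickness)
  exponent = -0.041 * 10.1 = -0.4141
  T = exp(-0.4141) = 0.6609
  Percentage = 0.6609 * 100 = 66.09%

66.09%


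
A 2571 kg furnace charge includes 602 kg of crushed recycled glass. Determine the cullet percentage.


Cullet ratio = (cullet mass / total batch mass) * 100
  Ratio = 602 / 2571 * 100 = 23.42%

23.42%


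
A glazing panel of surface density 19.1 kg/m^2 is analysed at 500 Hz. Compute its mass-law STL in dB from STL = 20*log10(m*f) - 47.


Mass law: STL = 20 * log10(m * f) - 47
  m * f = 19.1 * 500 = 9550
  log10(9550) = 3.98
  STL = 20 * 3.98 - 47 = 79.6 - 47 = 32.6 dB

32.6 dB


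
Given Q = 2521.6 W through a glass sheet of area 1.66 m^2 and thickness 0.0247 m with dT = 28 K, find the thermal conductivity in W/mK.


Fourier's law rearranged: k = Q * t / (A * dT)
  Numerator = 2521.6 * 0.0247 = 62.28352
  Denominator = 1.66 * 28 = 46.48
  k = 62.28352 / 46.48 = 1.34 W/mK

1.34 W/mK


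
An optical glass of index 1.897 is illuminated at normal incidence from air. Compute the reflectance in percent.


Fresnel reflectance at normal incidence:
  R = ((n - 1)/(n + 1))^2
  (n - 1)/(n + 1) = (1.897 - 1)/(1.897 + 1) = 0.309631
  R = 0.309631^2 = 0.0958714
  R(%) = 0.0958714 * 100 = 9.587%

9.587%


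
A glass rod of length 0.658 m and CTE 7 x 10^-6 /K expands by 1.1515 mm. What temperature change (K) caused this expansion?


Rearrange dL = alpha * L0 * dT for dT:
  dT = dL / (alpha * L0)
  dL (m) = 1.1515 / 1000 = 0.0011515
  dT = 0.0011515 / ((7 x 10^-6) * 0.658) = 250.0 K

250.0 K


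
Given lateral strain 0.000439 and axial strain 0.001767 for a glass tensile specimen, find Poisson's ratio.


Poisson's ratio: nu = lateral strain / axial strain
  nu = 0.000439 / 0.001767 = 0.2484

0.2484


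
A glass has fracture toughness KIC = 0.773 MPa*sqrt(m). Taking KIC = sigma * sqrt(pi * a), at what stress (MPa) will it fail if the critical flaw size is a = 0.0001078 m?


Rearrange KIC = sigma * sqrt(pi * a):
  sigma = KIC / sqrt(pi * a)
  sqrt(pi * 0.0001078) = 0.018403
  sigma = 0.773 / 0.018403 = 42.0 MPa

42.0 MPa


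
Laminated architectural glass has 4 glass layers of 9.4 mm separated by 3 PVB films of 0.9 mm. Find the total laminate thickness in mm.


Total thickness = glass contribution + PVB contribution
  Glass: 4 * 9.4 = 37.6 mm
  PVB: 3 * 0.9 = 2.7 mm
  Total = 37.6 + 2.7 = 40.3 mm

40.3 mm


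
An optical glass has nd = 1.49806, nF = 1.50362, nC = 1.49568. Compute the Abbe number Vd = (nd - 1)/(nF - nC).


Abbe number formula: Vd = (nd - 1) / (nF - nC)
  nd - 1 = 1.49806 - 1 = 0.49806
  nF - nC = 1.50362 - 1.49568 = 0.00794
  Vd = 0.49806 / 0.00794 = 62.73

62.73


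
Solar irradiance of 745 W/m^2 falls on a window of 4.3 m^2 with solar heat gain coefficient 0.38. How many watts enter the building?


Solar heat gain: Q = Area * SHGC * Irradiance
  Q = 4.3 * 0.38 * 745 = 1217.3 W

1217.3 W


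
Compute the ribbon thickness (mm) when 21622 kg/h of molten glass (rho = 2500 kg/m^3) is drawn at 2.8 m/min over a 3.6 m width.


Ribbon cross-section from mass balance:
  Volume rate = throughput / density = 21622 / 2500 = 8.6488 m^3/h
  thickness = volume rate / (speed * 60 * width), i.e.
  thickness = throughput / (60 * speed * width * density) * 1000
  thickness = 21622 / (60 * 2.8 * 3.6 * 2500) * 1000 = 14.3 mm

14.3 mm


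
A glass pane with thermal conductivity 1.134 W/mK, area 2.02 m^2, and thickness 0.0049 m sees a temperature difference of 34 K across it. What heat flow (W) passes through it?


Fourier's law: Q = k * A * dT / t
  Q = 1.134 * 2.02 * 34 / 0.0049
  Q = 77.88312 / 0.0049 = 15894.5 W

15894.5 W


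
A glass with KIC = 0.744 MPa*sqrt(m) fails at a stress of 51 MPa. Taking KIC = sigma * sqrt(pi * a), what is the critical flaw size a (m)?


Rearrange KIC = sigma * sqrt(pi * a):
  sqrt(pi * a) = KIC / sigma
  sqrt(pi * a) = 0.744 / 51 = 0.014588
  a = (KIC / sigma)^2 / pi
  a = 0.014588^2 / pi = 0.0000677 m

0.0000677 m


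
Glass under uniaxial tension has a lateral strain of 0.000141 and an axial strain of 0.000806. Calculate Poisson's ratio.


Poisson's ratio: nu = lateral strain / axial strain
  nu = 0.000141 / 0.000806 = 0.1749

0.1749


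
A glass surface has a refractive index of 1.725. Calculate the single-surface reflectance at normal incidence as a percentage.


Fresnel reflectance at normal incidence:
  R = ((n - 1)/(n + 1))^2
  (n - 1)/(n + 1) = (1.725 - 1)/(1.725 + 1) = 0.266055
  R = 0.266055^2 = 0.0707853
  R(%) = 0.0707853 * 100 = 7.079%

7.079%


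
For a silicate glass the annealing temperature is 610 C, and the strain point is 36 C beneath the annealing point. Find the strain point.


Strain point = annealing point - difference:
  T_strain = 610 - 36 = 574 C

574 C


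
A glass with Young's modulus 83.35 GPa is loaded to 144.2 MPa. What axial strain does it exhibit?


Rearrange E = sigma / epsilon:
  epsilon = sigma / E
  E (MPa) = 83.35 * 1000 = 83350
  epsilon = 144.2 / 83350 = 0.00173

0.00173


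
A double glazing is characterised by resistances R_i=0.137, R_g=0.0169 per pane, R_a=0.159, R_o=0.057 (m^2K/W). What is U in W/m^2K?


Total thermal resistance (series):
  R_total = R_in + R_glass + R_air + R_glass + R_out
  R_total = 0.137 + 0.0169 + 0.159 + 0.0169 + 0.057 = 0.3868 m^2K/W
U-value = 1 / R_total = 1 / 0.3868 = 2.585 W/m^2K

2.585 W/m^2K


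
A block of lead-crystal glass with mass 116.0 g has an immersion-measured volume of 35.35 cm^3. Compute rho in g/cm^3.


Use the definition of density:
  rho = mass / volume
  rho = 116.0 / 35.35 = 3.281 g/cm^3

3.281 g/cm^3


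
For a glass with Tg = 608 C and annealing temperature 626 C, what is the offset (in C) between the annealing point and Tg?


Offset = T_anneal - Tg:
  offset = 626 - 608 = 18 C

18 C


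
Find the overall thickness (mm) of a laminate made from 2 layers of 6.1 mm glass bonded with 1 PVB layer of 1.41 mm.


Total thickness = glass contribution + PVB contribution
  Glass: 2 * 6.1 = 12.2 mm
  PVB: 1 * 1.41 = 1.41 mm
  Total = 12.2 + 1.41 = 13.61 mm

13.61 mm


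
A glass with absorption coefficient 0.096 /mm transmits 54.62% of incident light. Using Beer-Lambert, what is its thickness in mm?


Rearrange T = exp(-alpha * thickness):
  thickness = -ln(T) / alpha
  T = 54.62/100 = 0.5462
  ln(T) = -0.60477
  -ln(T) = 0.60477
  thickness = 0.60477 / 0.096 = 6.3 mm

6.3 mm


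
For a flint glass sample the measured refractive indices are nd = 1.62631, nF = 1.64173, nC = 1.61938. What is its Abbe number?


Abbe number formula: Vd = (nd - 1) / (nF - nC)
  nd - 1 = 1.62631 - 1 = 0.62631
  nF - nC = 1.64173 - 1.61938 = 0.02235
  Vd = 0.62631 / 0.02235 = 28.02

28.02


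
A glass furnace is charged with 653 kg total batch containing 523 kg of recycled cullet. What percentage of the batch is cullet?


Cullet ratio = (cullet mass / total batch mass) * 100
  Ratio = 523 / 653 * 100 = 80.09%

80.09%


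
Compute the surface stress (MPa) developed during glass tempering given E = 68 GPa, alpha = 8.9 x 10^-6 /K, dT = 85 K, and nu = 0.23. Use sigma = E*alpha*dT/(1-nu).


Tempering stress: sigma = E * alpha * dT / (1 - nu)
  E (MPa) = 68 * 1000 = 68000
  Numerator = 68000 * (8.9 x 10^-6) * 85 = 51.442
  Denominator = 1 - 0.23 = 0.77
  sigma = 51.442 / 0.77 = 66.8 MPa

66.8 MPa


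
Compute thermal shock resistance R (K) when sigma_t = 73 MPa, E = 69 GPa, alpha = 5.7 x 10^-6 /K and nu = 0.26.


Thermal shock resistance: R = sigma * (1 - nu) / (E * alpha)
  Numerator = 73 * (1 - 0.26) = 54.02
  Denominator = 69 * 1000 * (5.7 x 10^-6) = 0.3933
  R = 54.02 / 0.3933 = 137.4 K

137.4 K


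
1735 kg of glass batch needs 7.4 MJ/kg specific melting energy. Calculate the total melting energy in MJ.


Total energy = mass * specific energy
  E = 1735 * 7.4 = 12839 MJ

12839 MJ


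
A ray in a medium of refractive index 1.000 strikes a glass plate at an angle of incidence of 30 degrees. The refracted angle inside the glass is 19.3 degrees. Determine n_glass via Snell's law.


Apply Snell's law: n1 * sin(theta1) = n2 * sin(theta2)
  n2 = n1 * sin(theta1) / sin(theta2)
  sin(30) = 0.5
  sin(19.3) = 0.330514
  n2 = 1.000 * 0.5 / 0.330514 = 1.5128

1.5128


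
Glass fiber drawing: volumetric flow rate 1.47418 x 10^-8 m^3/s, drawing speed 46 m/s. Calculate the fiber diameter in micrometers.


Cross-sectional area from continuity:
  A = Q / v = 1.47418 x 10^-8 / 46 = 3.204739 x 10^-10 m^2
Diameter from circular cross-section:
  d = sqrt(4A / pi) * 10^6 (m -> um)
  d = sqrt(4 * 3.204739 x 10^-10 / pi) * 10^6 = 20.2 um

20.2 um


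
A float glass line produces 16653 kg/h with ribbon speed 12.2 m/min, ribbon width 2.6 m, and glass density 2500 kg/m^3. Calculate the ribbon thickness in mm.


Ribbon cross-section from mass balance:
  Volume rate = throughput / density = 16653 / 2500 = 6.6612 m^3/h
  thickness = volume rate / (speed * 60 * width), i.e.
  thickness = throughput / (60 * speed * width * density) * 1000
  thickness = 16653 / (60 * 12.2 * 2.6 * 2500) * 1000 = 3.5 mm

3.5 mm


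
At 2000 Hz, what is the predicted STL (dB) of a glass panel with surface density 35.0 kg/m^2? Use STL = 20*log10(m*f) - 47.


Mass law: STL = 20 * log10(m * f) - 47
  m * f = 35.0 * 2000 = 70000
  log10(70000) = 4.8451
  STL = 20 * 4.8451 - 47 = 96.902 - 47 = 49.9 dB

49.9 dB


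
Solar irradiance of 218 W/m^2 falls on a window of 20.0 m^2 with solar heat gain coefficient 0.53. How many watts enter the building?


Solar heat gain: Q = Area * SHGC * Irradiance
  Q = 20.0 * 0.53 * 218 = 2310.8 W

2310.8 W


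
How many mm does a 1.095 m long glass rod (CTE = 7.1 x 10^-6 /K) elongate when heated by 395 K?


Thermal expansion formula: dL = alpha * L0 * dT
  dL = (7.1 x 10^-6) * 1.095 * 395 = 0.00307093 m
Convert to mm: 0.00307093 * 1000 = 3.0709 mm

3.0709 mm


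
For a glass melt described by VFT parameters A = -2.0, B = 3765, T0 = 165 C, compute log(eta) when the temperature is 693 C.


VFT equation: log(eta) = A + B / (T - T0)
  T - T0 = 693 - 165 = 528
  B / (T - T0) = 3765 / 528 = 7.131
  log(eta) = -2.0 + 7.131 = 5.131

5.131


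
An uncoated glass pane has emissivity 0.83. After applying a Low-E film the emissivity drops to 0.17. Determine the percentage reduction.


Percentage reduction = (1 - coated/uncoated) * 100
  Ratio = 0.17 / 0.83 = 0.2048
  Reduction = (1 - 0.2048) * 100 = 79.5%

79.5%


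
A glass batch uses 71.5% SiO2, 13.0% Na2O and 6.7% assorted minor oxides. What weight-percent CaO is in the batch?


Pieces sum to 100%:
  CaO = 100 - (SiO2 + Na2O + others)
  CaO = 100 - (71.5 + 13.0 + 6.7) = 8.8%

8.8%


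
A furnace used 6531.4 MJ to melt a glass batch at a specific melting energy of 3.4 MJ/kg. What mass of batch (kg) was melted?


Rearrange E = m * s for m:
  m = E / s
  m = 6531.4 / 3.4 = 1921.0 kg

1921.0 kg


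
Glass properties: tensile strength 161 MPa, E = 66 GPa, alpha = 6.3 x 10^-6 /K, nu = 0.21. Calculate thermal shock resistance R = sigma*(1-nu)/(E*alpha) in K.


Thermal shock resistance: R = sigma * (1 - nu) / (E * alpha)
  Numerator = 161 * (1 - 0.21) = 127.19
  Denominator = 66 * 1000 * (6.3 x 10^-6) = 0.4158
  R = 127.19 / 0.4158 = 305.9 K

305.9 K


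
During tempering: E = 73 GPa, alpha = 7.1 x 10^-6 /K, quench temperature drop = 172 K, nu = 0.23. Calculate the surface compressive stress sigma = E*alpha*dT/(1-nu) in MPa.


Tempering stress: sigma = E * alpha * dT / (1 - nu)
  E (MPa) = 73 * 1000 = 73000
  Numerator = 73000 * (7.1 x 10^-6) * 172 = 89.1476
  Denominator = 1 - 0.23 = 0.77
  sigma = 89.1476 / 0.77 = 115.8 MPa

115.8 MPa


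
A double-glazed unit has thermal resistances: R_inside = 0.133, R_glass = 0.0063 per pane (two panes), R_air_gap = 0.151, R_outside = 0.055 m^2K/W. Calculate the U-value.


Total thermal resistance (series):
  R_total = R_in + R_glass + R_air + R_glass + R_out
  R_total = 0.133 + 0.0063 + 0.151 + 0.0063 + 0.055 = 0.3516 m^2K/W
U-value = 1 / R_total = 1 / 0.3516 = 2.844 W/m^2K

2.844 W/m^2K


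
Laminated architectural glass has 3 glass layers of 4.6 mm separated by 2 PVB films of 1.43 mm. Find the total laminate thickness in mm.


Total thickness = glass contribution + PVB contribution
  Glass: 3 * 4.6 = 13.8 mm
  PVB: 2 * 1.43 = 2.86 mm
  Total = 13.8 + 2.86 = 16.66 mm

16.66 mm


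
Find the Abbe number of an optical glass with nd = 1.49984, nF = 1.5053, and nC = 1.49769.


Abbe number formula: Vd = (nd - 1) / (nF - nC)
  nd - 1 = 1.49984 - 1 = 0.49984
  nF - nC = 1.5053 - 1.49769 = 0.00761
  Vd = 0.49984 / 0.00761 = 65.68

65.68


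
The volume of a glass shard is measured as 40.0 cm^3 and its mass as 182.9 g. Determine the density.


Use the definition of density:
  rho = mass / volume
  rho = 182.9 / 40.0 = 4.572 g/cm^3

4.572 g/cm^3


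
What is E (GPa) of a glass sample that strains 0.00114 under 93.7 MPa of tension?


Young's modulus: E = stress / strain
  E = 93.7 MPa / 0.00114 = 82192.98 MPa
Convert to GPa: 82192.98 / 1000 = 82.19 GPa

82.19 GPa


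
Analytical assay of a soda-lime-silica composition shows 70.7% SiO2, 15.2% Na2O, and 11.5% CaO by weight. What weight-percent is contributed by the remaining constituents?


Sum the three major oxides:
  SiO2 + Na2O + CaO = 70.7 + 15.2 + 11.5 = 97.4%
Subtract from 100%:
  Others = 100 - 97.4 = 2.6%

2.6%


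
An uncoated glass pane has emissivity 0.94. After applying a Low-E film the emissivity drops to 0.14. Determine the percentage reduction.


Percentage reduction = (1 - coated/uncoated) * 100
  Ratio = 0.14 / 0.94 = 0.1489
  Reduction = (1 - 0.1489) * 100 = 85.1%

85.1%


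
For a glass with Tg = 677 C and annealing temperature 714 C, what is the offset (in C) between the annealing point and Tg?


Offset = T_anneal - Tg:
  offset = 714 - 677 = 37 C

37 C


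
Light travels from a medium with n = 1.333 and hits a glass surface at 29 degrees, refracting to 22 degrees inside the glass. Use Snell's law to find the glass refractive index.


Apply Snell's law: n1 * sin(theta1) = n2 * sin(theta2)
  n2 = n1 * sin(theta1) / sin(theta2)
  sin(29) = 0.48481
  sin(22) = 0.374607
  n2 = 1.333 * 0.48481 / 0.374607 = 1.7251

1.7251


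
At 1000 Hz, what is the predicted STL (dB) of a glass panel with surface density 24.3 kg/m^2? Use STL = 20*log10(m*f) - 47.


Mass law: STL = 20 * log10(m * f) - 47
  m * f = 24.3 * 1000 = 24300
  log10(24300) = 4.38561
  STL = 20 * 4.38561 - 47 = 87.7122 - 47 = 40.7 dB

40.7 dB


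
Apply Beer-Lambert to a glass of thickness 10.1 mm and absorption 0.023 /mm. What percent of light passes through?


Beer-Lambert law: T = exp(-alpha * thickness)
  exponent = -0.023 * 10.1 = -0.2323
  T = exp(-0.2323) = 0.7927
  Percentage = 0.7927 * 100 = 79.27%

79.27%


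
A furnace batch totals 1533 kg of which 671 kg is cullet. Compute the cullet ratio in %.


Cullet ratio = (cullet mass / total batch mass) * 100
  Ratio = 671 / 1533 * 100 = 43.77%

43.77%


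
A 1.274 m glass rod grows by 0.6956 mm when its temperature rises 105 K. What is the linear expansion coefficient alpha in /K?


Rearrange dL = alpha * L0 * dT for alpha:
  alpha = dL / (L0 * dT)
  alpha = (0.6956 / 1000) / (1.274 * 105) = 0.0000052 /K = 5.2 x 10^-6 /K

5.2 x 10^-6 /K


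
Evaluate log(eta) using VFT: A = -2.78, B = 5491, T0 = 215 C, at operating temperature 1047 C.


VFT equation: log(eta) = A + B / (T - T0)
  T - T0 = 1047 - 215 = 832
  B / (T - T0) = 5491 / 832 = 6.6
  log(eta) = -2.78 + 6.6 = 3.82

3.82


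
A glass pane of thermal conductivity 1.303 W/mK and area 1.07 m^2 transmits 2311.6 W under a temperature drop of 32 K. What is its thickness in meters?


Fourier's law: t = k * A * dT / Q
  t = 1.303 * 1.07 * 32 / 2311.6
  t = 44.61472 / 2311.6 = 0.0193 m

0.0193 m


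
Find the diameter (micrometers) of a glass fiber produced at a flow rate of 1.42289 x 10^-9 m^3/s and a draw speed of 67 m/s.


Cross-sectional area from continuity:
  A = Q / v = 1.42289 x 10^-9 / 67 = 2.123716 x 10^-11 m^2
Diameter from circular cross-section:
  d = sqrt(4A / pi) * 10^6 (m -> um)
  d = sqrt(4 * 2.123716 x 10^-11 / pi) * 10^6 = 5.2 um

5.2 um


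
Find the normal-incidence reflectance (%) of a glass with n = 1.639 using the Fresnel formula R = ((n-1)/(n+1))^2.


Fresnel reflectance at normal incidence:
  R = ((n - 1)/(n + 1))^2
  (n - 1)/(n + 1) = (1.639 - 1)/(1.639 + 1) = 0.242137
  R = 0.242137^2 = 0.0586303
  R(%) = 0.0586303 * 100 = 5.863%

5.863%


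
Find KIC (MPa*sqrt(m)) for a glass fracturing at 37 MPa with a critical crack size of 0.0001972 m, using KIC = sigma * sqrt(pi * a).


Fracture toughness: KIC = sigma * sqrt(pi * a)
  pi * a = pi * 0.0001972 = 0.000619522
  sqrt(pi * a) = 0.02489
  KIC = 37 * 0.02489 = 0.921 MPa*sqrt(m)

0.921 MPa*sqrt(m)


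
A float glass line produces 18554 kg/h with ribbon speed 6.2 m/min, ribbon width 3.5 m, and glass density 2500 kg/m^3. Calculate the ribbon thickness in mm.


Ribbon cross-section from mass balance:
  Volume rate = throughput / density = 18554 / 2500 = 7.4216 m^3/h
  thickness = volume rate / (speed * 60 * width), i.e.
  thickness = throughput / (60 * speed * width * density) * 1000
  thickness = 18554 / (60 * 6.2 * 3.5 * 2500) * 1000 = 5.7 mm

5.7 mm


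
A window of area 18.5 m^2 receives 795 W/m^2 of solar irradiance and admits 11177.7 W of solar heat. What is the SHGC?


Rearrange Q = Area * SHGC * Irradiance:
  SHGC = Q / (Area * Irradiance)
  SHGC = 11177.7 / (18.5 * 795) = 0.76

0.76


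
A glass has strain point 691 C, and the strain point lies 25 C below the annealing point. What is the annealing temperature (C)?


T_anneal = T_strain + gap:
  T_anneal = 691 + 25 = 716 C

716 C


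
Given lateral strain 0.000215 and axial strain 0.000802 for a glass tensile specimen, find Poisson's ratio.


Poisson's ratio: nu = lateral strain / axial strain
  nu = 0.000215 / 0.000802 = 0.2681

0.2681


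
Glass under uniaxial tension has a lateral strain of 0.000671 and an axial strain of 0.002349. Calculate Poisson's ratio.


Poisson's ratio: nu = lateral strain / axial strain
  nu = 0.000671 / 0.002349 = 0.2857

0.2857


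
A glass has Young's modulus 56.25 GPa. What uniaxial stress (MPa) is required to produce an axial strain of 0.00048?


Rearrange E = sigma / epsilon:
  sigma = E * epsilon
  E (MPa) = 56.25 * 1000 = 56250
  sigma = 56250 * 0.00048 = 27.0 MPa

27.0 MPa


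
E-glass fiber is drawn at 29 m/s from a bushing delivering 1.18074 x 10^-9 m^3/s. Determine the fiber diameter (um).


Cross-sectional area from continuity:
  A = Q / v = 1.18074 x 10^-9 / 29 = 4.071517 x 10^-11 m^2
Diameter from circular cross-section:
  d = sqrt(4A / pi) * 10^6 (m -> um)
  d = sqrt(4 * 4.071517 x 10^-11 / pi) * 10^6 = 7.2 um

7.2 um


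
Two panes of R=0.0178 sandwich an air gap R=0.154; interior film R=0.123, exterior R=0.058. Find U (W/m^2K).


Total thermal resistance (series):
  R_total = R_in + R_glass + R_air + R_glass + R_out
  R_total = 0.123 + 0.0178 + 0.154 + 0.0178 + 0.058 = 0.3706 m^2K/W
U-value = 1 / R_total = 1 / 0.3706 = 2.698 W/m^2K

2.698 W/m^2K


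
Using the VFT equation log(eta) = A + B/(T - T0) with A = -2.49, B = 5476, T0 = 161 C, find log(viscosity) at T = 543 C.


VFT equation: log(eta) = A + B / (T - T0)
  T - T0 = 543 - 161 = 382
  B / (T - T0) = 5476 / 382 = 14.335
  log(eta) = -2.49 + 14.335 = 11.845

11.845


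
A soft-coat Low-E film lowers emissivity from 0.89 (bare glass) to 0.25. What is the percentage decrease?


Percentage reduction = (1 - coated/uncoated) * 100
  Ratio = 0.25 / 0.89 = 0.2809
  Reduction = (1 - 0.2809) * 100 = 71.9%

71.9%


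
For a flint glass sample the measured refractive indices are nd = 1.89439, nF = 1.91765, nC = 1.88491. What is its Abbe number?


Abbe number formula: Vd = (nd - 1) / (nF - nC)
  nd - 1 = 1.89439 - 1 = 0.89439
  nF - nC = 1.91765 - 1.88491 = 0.03274
  Vd = 0.89439 / 0.03274 = 27.32

27.32


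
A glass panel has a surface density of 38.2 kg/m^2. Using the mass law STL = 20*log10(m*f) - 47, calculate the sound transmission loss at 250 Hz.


Mass law: STL = 20 * log10(m * f) - 47
  m * f = 38.2 * 250 = 9550
  log10(9550) = 3.98
  STL = 20 * 3.98 - 47 = 79.6 - 47 = 32.6 dB

32.6 dB


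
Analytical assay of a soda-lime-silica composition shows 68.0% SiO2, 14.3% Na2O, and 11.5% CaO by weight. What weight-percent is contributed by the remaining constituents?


Sum the three major oxides:
  SiO2 + Na2O + CaO = 68.0 + 14.3 + 11.5 = 93.8%
Subtract from 100%:
  Others = 100 - 93.8 = 6.2%

6.2%


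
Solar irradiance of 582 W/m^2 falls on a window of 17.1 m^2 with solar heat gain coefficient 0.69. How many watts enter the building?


Solar heat gain: Q = Area * SHGC * Irradiance
  Q = 17.1 * 0.69 * 582 = 6867 W

6867 W


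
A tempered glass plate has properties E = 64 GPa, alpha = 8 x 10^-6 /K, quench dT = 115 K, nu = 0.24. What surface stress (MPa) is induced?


Tempering stress: sigma = E * alpha * dT / (1 - nu)
  E (MPa) = 64 * 1000 = 64000
  Numerator = 64000 * (8 x 10^-6) * 115 = 58.88
  Denominator = 1 - 0.24 = 0.76
  sigma = 58.88 / 0.76 = 77.5 MPa

77.5 MPa


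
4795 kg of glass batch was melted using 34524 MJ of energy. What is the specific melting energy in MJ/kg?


Rearrange E = m * s for s:
  s = E / m
  s = 34524 / 4795 = 7.2 MJ/kg

7.2 MJ/kg


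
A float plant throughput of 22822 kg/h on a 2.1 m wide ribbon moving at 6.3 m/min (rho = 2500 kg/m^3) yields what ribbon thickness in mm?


Ribbon cross-section from mass balance:
  Volume rate = throughput / density = 22822 / 2500 = 9.1288 m^3/h
  thickness = volume rate / (speed * 60 * width), i.e.
  thickness = throughput / (60 * speed * width * density) * 1000
  thickness = 22822 / (60 * 6.3 * 2.1 * 2500) * 1000 = 11.5 mm

11.5 mm


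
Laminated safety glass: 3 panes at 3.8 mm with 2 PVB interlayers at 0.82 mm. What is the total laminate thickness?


Total thickness = glass contribution + PVB contribution
  Glass: 3 * 3.8 = 11.4 mm
  PVB: 2 * 0.82 = 1.64 mm
  Total = 11.4 + 1.64 = 13.04 mm

13.04 mm


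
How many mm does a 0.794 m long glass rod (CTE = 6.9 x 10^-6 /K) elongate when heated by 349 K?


Thermal expansion formula: dL = alpha * L0 * dT
  dL = (6.9 x 10^-6) * 0.794 * 349 = 0.00191203 m
Convert to mm: 0.00191203 * 1000 = 1.912 mm

1.912 mm


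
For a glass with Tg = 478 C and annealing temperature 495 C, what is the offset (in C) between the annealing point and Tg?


Offset = T_anneal - Tg:
  offset = 495 - 478 = 17 C

17 C


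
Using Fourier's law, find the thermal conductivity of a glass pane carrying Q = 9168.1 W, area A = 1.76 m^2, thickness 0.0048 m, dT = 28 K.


Fourier's law rearranged: k = Q * t / (A * dT)
  Numerator = 9168.1 * 0.0048 = 44.00688
  Denominator = 1.76 * 28 = 49.28
  k = 44.00688 / 49.28 = 0.893 W/mK

0.893 W/mK


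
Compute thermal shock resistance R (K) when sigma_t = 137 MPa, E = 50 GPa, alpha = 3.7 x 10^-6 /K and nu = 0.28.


Thermal shock resistance: R = sigma * (1 - nu) / (E * alpha)
  Numerator = 137 * (1 - 0.28) = 98.64
  Denominator = 50 * 1000 * (3.7 x 10^-6) = 0.185
  R = 98.64 / 0.185 = 533.2 K

533.2 K


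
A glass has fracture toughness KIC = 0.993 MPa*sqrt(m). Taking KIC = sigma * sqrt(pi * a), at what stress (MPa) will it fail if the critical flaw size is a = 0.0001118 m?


Rearrange KIC = sigma * sqrt(pi * a):
  sigma = KIC / sqrt(pi * a)
  sqrt(pi * 0.0001118) = 0.018741
  sigma = 0.993 / 0.018741 = 52.99 MPa

52.99 MPa


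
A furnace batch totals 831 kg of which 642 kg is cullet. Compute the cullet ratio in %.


Cullet ratio = (cullet mass / total batch mass) * 100
  Ratio = 642 / 831 * 100 = 77.26%

77.26%


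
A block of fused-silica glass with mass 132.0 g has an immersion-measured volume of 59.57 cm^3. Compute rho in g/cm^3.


Use the definition of density:
  rho = mass / volume
  rho = 132.0 / 59.57 = 2.216 g/cm^3

2.216 g/cm^3


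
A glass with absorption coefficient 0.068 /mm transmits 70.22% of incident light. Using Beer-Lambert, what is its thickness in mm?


Rearrange T = exp(-alpha * thickness):
  thickness = -ln(T) / alpha
  T = 70.22/100 = 0.7022
  ln(T) = -0.35354
  -ln(T) = 0.35354
  thickness = 0.35354 / 0.068 = 5.2 mm

5.2 mm


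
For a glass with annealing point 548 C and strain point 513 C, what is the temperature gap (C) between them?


Gap = T_anneal - T_strain:
  gap = 548 - 513 = 35 C

35 C


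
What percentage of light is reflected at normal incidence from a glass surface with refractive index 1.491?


Fresnel reflectance at normal incidence:
  R = ((n - 1)/(n + 1))^2
  (n - 1)/(n + 1) = (1.491 - 1)/(1.491 + 1) = 0.19711
  R = 0.19711^2 = 0.0388524
  R(%) = 0.0388524 * 100 = 3.885%

3.885%


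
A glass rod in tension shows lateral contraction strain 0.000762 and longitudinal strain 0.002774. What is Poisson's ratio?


Poisson's ratio: nu = lateral strain / axial strain
  nu = 0.000762 / 0.002774 = 0.2747

0.2747


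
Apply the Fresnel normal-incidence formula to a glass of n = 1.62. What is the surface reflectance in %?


Fresnel reflectance at normal incidence:
  R = ((n - 1)/(n + 1))^2
  (n - 1)/(n + 1) = (1.62 - 1)/(1.62 + 1) = 0.236641
  R = 0.236641^2 = 0.055999
  R(%) = 0.055999 * 100 = 5.6%

5.6%
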